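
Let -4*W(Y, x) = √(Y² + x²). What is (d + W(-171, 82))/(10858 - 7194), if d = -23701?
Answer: -23701/3664 - √35965/14656 ≈ -6.4816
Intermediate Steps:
W(Y, x) = -√(Y² + x²)/4
(d + W(-171, 82))/(10858 - 7194) = (-23701 - √((-171)² + 82²)/4)/(10858 - 7194) = (-23701 - √(29241 + 6724)/4)/3664 = (-23701 - √35965/4)*(1/3664) = -23701/3664 - √35965/14656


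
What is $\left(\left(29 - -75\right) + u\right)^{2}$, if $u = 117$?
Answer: $48841$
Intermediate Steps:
$\left(\left(29 - -75\right) + u\right)^{2} = \left(\left(29 - -75\right) + 117\right)^{2} = \left(\left(29 + 75\right) + 117\right)^{2} = \left(104 + 117\right)^{2} = 221^{2} = 48841$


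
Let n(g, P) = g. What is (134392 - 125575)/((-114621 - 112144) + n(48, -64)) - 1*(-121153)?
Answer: 27467435884/226717 ≈ 1.2115e+5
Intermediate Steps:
(134392 - 125575)/((-114621 - 112144) + n(48, -64)) - 1*(-121153) = (134392 - 125575)/((-114621 - 112144) + 48) - 1*(-121153) = 8817/(-226765 + 48) + 121153 = 8817/(-226717) + 121153 = 8817*(-1/226717) + 121153 = -8817/226717 + 121153 = 27467435884/226717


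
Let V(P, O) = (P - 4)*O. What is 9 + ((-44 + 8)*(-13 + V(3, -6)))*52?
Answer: 13113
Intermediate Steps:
V(P, O) = O*(-4 + P) (V(P, O) = (-4 + P)*O = O*(-4 + P))
9 + ((-44 + 8)*(-13 + V(3, -6)))*52 = 9 + ((-44 + 8)*(-13 - 6*(-4 + 3)))*52 = 9 - 36*(-13 - 6*(-1))*52 = 9 - 36*(-13 + 6)*52 = 9 - 36*(-7)*52 = 9 + 252*52 = 9 + 13104 = 13113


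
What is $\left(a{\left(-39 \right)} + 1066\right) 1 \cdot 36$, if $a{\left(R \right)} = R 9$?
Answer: $25740$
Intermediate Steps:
$a{\left(R \right)} = 9 R$
$\left(a{\left(-39 \right)} + 1066\right) 1 \cdot 36 = \left(9 \left(-39\right) + 1066\right) 1 \cdot 36 = \left(-351 + 1066\right) 36 = 715 \cdot 36 = 25740$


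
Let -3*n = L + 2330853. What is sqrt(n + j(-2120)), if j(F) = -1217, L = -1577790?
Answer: I*sqrt(252238) ≈ 502.23*I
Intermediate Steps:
n = -251021 (n = -(-1577790 + 2330853)/3 = -1/3*753063 = -251021)
sqrt(n + j(-2120)) = sqrt(-251021 - 1217) = sqrt(-252238) = I*sqrt(252238)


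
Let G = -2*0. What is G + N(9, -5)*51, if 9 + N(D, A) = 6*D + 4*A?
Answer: 1275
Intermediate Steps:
G = 0
N(D, A) = -9 + 4*A + 6*D (N(D, A) = -9 + (6*D + 4*A) = -9 + (4*A + 6*D) = -9 + 4*A + 6*D)
G + N(9, -5)*51 = 0 + (-9 + 4*(-5) + 6*9)*51 = 0 + (-9 - 20 + 54)*51 = 0 + 25*51 = 0 + 1275 = 1275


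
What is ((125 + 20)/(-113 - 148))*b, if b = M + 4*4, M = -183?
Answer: 835/9 ≈ 92.778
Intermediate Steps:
b = -167 (b = -183 + 4*4 = -183 + 16 = -167)
((125 + 20)/(-113 - 148))*b = ((125 + 20)/(-113 - 148))*(-167) = (145/(-261))*(-167) = (145*(-1/261))*(-167) = -5/9*(-167) = 835/9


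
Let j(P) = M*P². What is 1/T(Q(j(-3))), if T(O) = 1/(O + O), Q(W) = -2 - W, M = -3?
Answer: 50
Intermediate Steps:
j(P) = -3*P²
T(O) = 1/(2*O)
1/T(Q(j(-3))) = 1/(1/(2*(-2 - (-3)*(-3)²))) = 1/(1/(2*(-2 - (-3)*9))) = 1/(1/(2*(-2 - 1*(-27)))) = 1/(1/(2*(-2 + 27))) = 1/((½)/25) = 1/((½)*(1/25)) = 1/(1/50) = 50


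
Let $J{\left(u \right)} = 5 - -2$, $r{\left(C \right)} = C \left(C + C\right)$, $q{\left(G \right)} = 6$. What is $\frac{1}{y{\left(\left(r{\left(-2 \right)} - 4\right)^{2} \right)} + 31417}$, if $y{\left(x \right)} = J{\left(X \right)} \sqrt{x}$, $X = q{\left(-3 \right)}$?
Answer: $\frac{1}{31445} \approx 3.1802 \cdot 10^{-5}$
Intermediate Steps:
$X = 6$
$r{\left(C \right)} = 2 C^{2}$ ($r{\left(C \right)} = C 2 C = 2 C^{2}$)
$J{\left(u \right)} = 7$ ($J{\left(u \right)} = 5 + 2 = 7$)
$y{\left(x \right)} = 7 \sqrt{x}$
$\frac{1}{y{\left(\left(r{\left(-2 \right)} - 4\right)^{2} \right)} + 31417} = \frac{1}{7 \sqrt{\left(2 \left(-2\right)^{2} - 4\right)^{2}} + 31417} = \frac{1}{7 \sqrt{\left(2 \cdot 4 - 4\right)^{2}} + 31417} = \frac{1}{7 \sqrt{\left(8 - 4\right)^{2}} + 31417} = \frac{1}{7 \sqrt{4^{2}} + 31417} = \frac{1}{7 \sqrt{16} + 31417} = \frac{1}{7 \cdot 4 + 31417} = \frac{1}{28 + 31417} = \frac{1}{31445}$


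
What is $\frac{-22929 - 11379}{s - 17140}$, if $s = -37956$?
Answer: $\frac{8577}{13774} \approx 0.62269$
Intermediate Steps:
$\frac{-22929 - 11379}{s - 17140} = \frac{-22929 - 11379}{-37956 - 17140} = - \frac{34308}{-55096} = \left(-34308\right) \left(- \frac{1}{55096}\right) = \frac{8577}{13774}$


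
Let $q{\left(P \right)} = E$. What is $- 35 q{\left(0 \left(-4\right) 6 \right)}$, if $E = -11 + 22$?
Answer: $-385$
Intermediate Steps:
$E = 11$
$q{\left(P \right)} = 11$
$- 35 q{\left(0 \left(-4\right) 6 \right)} = \left(-35\right) 11 = -385$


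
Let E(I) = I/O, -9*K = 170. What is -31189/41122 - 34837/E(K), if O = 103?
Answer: 331996103137/1747685 ≈ 1.8996e+5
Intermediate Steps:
K = -170/9 (K = -1/9*170 = -170/9 ≈ -18.889)
E(I) = I/103
-31189/41122 - 34837/E(K) = -31189/41122 - 34837/((1/103)*(-170/9)) = -31189*1/41122 - 34837/(-170/927) = -31189/41122 - 34837*(-927/170) = -31189/41122 + 32293899/170 = 331996103137/1747685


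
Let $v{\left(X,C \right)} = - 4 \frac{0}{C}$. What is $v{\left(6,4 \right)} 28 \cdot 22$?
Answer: $0$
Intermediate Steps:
$v{\left(X,C \right)} = 0$ ($v{\left(X,C \right)} = \left(-4\right) 0 = 0$)
$v{\left(6,4 \right)} 28 \cdot 22 = 0 \cdot 28 \cdot 22 = 0 \cdot 22 = 0$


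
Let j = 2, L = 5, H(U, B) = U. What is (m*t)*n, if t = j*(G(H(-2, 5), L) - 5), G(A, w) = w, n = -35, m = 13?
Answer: 0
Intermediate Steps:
t = 0 (t = 2*(5 - 5) = 2*0 = 0)
(m*t)*n = (13*0)*(-35) = 0*(-35) = 0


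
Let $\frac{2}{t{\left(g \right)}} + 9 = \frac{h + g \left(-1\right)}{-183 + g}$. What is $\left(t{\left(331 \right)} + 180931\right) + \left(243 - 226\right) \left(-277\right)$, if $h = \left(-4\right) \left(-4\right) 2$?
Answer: $\frac{287417786}{1631} \approx 1.7622 \cdot 10^{5}$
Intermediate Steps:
$h = 32$ ($h = 16 \cdot 2 = 32$)
$t{\left(g \right)} = \frac{2}{-9 + \frac{32 - g}{-183 + g}}$ ($t{\left(g \right)} = \frac{2}{-9 + \frac{32 + g \left(-1\right)}{-183 + g}} = \frac{2}{-9 + \frac{32 - g}{-183 + g}}$)
$\left(t{\left(331 \right)} + 180931\right) + \left(243 - 226\right) \left(-277\right) = \left(\frac{2 \left(-183 + 331\right)}{1679 - 3310} + 180931\right) + \left(243 - 226\right) \left(-277\right) = \left(2 \frac{1}{1679 - 3310} \cdot 148 + 180931\right) + 17 \left(-277\right) = \left(2 \frac{1}{-1631} \cdot 148 + 180931\right) - 4709 = \left(2 \left(- \frac{1}{1631}\right) 148 + 180931\right) - 4709 = \left(- \frac{296}{1631} + 180931\right) - 4709 = \frac{295098165}{1631} - 4709 = \frac{287417786}{1631}$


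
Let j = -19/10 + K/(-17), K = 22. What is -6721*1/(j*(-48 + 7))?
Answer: -1142570/22263 ≈ -51.321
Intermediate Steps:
j = -543/170 (j = -19/10 + 22/(-17) = -19*⅒ + 22*(-1/17) = -19/10 - 22/17 = -543/170 ≈ -3.1941)
-6721*1/(j*(-48 + 7)) = -6721*(-170/(543*(-48 + 7))) = -6721/((-41*(-543/170))) = -6721/22263/170 = -6721*170/22263 = -1142570/22263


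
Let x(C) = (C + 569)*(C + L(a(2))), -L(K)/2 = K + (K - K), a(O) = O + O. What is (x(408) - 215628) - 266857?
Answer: -91685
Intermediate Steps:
a(O) = 2*O
L(K) = -2*K (L(K) = -2*(K + (K - K)) = -2*(K + 0) = -2*K)
x(C) = (-8 + C)*(569 + C) (x(C) = (C + 569)*(C - 4*2) = (569 + C)*(C - 2*4) = (569 + C)*(C - 8) = (569 + C)*(-8 + C) = (-8 + C)*(569 + C))
(x(408) - 215628) - 266857 = ((-4552 + 408² + 561*408) - 215628) - 266857 = ((-4552 + 166464 + 228888) - 215628) - 266857 = (390800 - 215628) - 266857 = 175172 - 266857 = -91685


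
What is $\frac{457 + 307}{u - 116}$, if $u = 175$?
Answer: $\frac{764}{59} \approx 12.949$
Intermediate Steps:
$\frac{457 + 307}{u - 116} = \frac{457 + 307}{175 - 116} = \frac{764}{59}$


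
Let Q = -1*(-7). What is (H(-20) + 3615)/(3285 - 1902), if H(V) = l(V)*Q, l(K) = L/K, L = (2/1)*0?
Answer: 1205/461 ≈ 2.6139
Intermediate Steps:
L = 0 (L = (2*1)*0 = 2*0 = 0)
l(K) = 0 (l(K) = 0/K = 0)
Q = 7
H(V) = 0 (H(V) = 0*7 = 0)
(H(-20) + 3615)/(3285 - 1902) = (0 + 3615)/(3285 - 1902) = 3615/1383 = 3615*(1/1383) = 1205/461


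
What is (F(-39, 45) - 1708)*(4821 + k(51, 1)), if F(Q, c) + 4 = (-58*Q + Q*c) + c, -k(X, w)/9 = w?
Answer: -5581920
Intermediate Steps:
k(X, w) = -9*w
F(Q, c) = -4 + c - 58*Q + Q*c (F(Q, c) = -4 + ((-58*Q + Q*c) + c) = -4 + (c - 58*Q + Q*c) = -4 + c - 58*Q + Q*c)
(F(-39, 45) - 1708)*(4821 + k(51, 1)) = ((-4 + 45 - 58*(-39) - 39*45) - 1708)*(4821 - 9*1) = ((-4 + 45 + 2262 - 1755) - 1708)*(4821 - 9) = (548 - 1708)*4812 = -1160*4812 = -5581920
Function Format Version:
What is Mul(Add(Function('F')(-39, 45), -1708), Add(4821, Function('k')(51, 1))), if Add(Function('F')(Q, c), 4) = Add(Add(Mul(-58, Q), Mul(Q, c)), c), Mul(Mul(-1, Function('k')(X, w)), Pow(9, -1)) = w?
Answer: -5581920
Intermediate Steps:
Function('k')(X, w) = Mul(-9, w)
Function('F')(Q, c) = Add(-4, c, Mul(-58, Q), Mul(Q, c)) (Function('F')(Q, c) = Add(-4, Add(Add(Mul(-58, Q), Mul(Q, c)), c)) = Add(-4, Add(c, Mul(-58, Q), Mul(Q, c))) = Add(-4, c, Mul(-58, Q), Mul(Q, c)))
Mul(Add(Function('F')(-39, 45), -1708), Add(4821, Function('k')(51, 1))) = Mul(Add(Add(-4, 45, Mul(-58, -39), Mul(-39, 45)), -1708), Add(4821, Mul(-9, 1))) = Mul(Add(Add(-4, 45, 2262, -1755), -1708), Add(4821, -9)) = Mul(Add(548, -1708), 4812) = Mul(-1160, 4812) = -5581920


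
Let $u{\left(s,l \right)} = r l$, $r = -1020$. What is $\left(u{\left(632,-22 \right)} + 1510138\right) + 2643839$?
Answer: $4176417$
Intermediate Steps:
$u{\left(s,l \right)} = - 1020 l$
$\left(u{\left(632,-22 \right)} + 1510138\right) + 2643839 = \left(\left(-1020\right) \left(-22\right) + 1510138\right) + 2643839 = \left(22440 + 1510138\right) + 2643839 = 1532578 + 2643839 = 4176417$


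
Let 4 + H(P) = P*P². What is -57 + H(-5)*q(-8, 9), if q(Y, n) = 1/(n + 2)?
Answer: -756/11 ≈ -68.727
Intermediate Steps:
q(Y, n) = 1/(2 + n)
H(P) = -4 + P³ (H(P) = -4 + P*P² = -4 + P³)
-57 + H(-5)*q(-8, 9) = -57 + (-4 + (-5)³)/(2 + 9) = -57 + (-4 - 125)/11 = -57 - 129*1/11 = -57 - 129/11 = -756/11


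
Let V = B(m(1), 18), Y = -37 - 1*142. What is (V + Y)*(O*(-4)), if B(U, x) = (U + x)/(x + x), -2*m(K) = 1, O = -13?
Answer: -167089/18 ≈ -9282.7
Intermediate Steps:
Y = -179 (Y = -37 - 142 = -179)
m(K) = -1/2 (m(K) = -1/2*1 = -1/2)
B(U, x) = (U + x)/(2*x) (B(U, x) = (U + x)/((2*x)) = (U + x)*(1/(2*x)) = (U + x)/(2*x))
V = 35/72 (V = (1/2)*(-1/2 + 18)/18 = (1/2)*(1/18)*(35/2) = 35/72 ≈ 0.48611)
(V + Y)*(O*(-4)) = (35/72 - 179)*(-13*(-4)) = -12853/72*52 = -167089/18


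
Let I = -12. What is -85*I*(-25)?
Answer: -25500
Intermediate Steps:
-85*I*(-25) = -85*(-12)*(-25) = 1020*(-25) = -25500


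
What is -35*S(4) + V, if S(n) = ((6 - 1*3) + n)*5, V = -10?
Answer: -1235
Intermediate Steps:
S(n) = 15 + 5*n (S(n) = ((6 - 3) + n)*5 = (3 + n)*5 = 15 + 5*n)
-35*S(4) + V = -35*(15 + 5*4) - 10 = -35*(15 + 20) - 10 = -35*35 - 10 = -1225 - 10 = -1235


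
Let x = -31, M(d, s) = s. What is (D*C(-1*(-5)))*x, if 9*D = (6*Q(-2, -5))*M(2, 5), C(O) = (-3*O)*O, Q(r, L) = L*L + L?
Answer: 155000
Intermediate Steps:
Q(r, L) = L + L**2 (Q(r, L) = L**2 + L = L + L**2)
C(O) = -3*O**2
D = 200/3 (D = ((6*(-5*(1 - 5)))*5)/9 = ((6*(-5*(-4)))*5)/9 = ((6*20)*5)/9 = (120*5)/9 = (1/9)*600 = 200/3 ≈ 66.667)
(D*C(-1*(-5)))*x = (200*(-3*(-1*(-5))**2)/3)*(-31) = (200*(-3*5**2)/3)*(-31) = (200*(-3*25)/3)*(-31) = ((200/3)*(-75))*(-31) = -5000*(-31) = 155000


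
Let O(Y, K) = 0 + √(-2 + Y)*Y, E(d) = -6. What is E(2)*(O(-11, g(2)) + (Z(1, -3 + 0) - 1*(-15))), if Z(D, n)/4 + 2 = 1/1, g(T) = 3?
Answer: -66 + 66*I*√13 ≈ -66.0 + 237.97*I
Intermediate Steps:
O(Y, K) = Y*√(-2 + Y) (O(Y, K) = 0 + Y*√(-2 + Y) = Y*√(-2 + Y))
Z(D, n) = -4 (Z(D, n) = -8 + 4/1 = -8 + 4*1 = -8 + 4 = -4)
E(2)*(O(-11, g(2)) + (Z(1, -3 + 0) - 1*(-15))) = -6*(-11*√(-2 - 11) + (-4 - 1*(-15))) = -6*(-11*I*√13 + (-4 + 15)) = -6*(-11*I*√13 + 11) = -6*(11 - 11*I*√13) = -66 + 66*I*√13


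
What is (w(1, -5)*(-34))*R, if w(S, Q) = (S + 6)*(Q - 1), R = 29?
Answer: 41412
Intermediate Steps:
w(S, Q) = (-1 + Q)*(6 + S) (w(S, Q) = (6 + S)*(-1 + Q) = (-1 + Q)*(6 + S))
(w(1, -5)*(-34))*R = ((-6 - 1*1 + 6*(-5) - 5*1)*(-34))*29 = ((-6 - 1 - 30 - 5)*(-34))*29 = -42*(-34)*29 = 1428*29 = 41412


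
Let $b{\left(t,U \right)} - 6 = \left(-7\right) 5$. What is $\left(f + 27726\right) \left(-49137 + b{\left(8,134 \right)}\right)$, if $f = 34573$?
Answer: $-3062992634$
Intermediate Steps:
$b{\left(t,U \right)} = -29$ ($b{\left(t,U \right)} = 6 - 35 = -29$)
$\left(f + 27726\right) \left(-49137 + b{\left(8,134 \right)}\right) = \left(34573 + 27726\right) \left(-49137 - 29\right) = 62299 \left(-49166\right) = -3062992634$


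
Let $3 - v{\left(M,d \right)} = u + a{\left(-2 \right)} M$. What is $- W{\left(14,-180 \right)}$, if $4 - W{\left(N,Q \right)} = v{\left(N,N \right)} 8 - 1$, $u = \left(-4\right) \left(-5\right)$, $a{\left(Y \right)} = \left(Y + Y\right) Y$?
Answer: $-1037$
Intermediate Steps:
$a{\left(Y \right)} = 2 Y^{2}$ ($a{\left(Y \right)} = 2 Y Y = 2 Y^{2}$)
$u = 20$
$v{\left(M,d \right)} = -17 - 8 M$ ($v{\left(M,d \right)} = 3 - \left(20 + 2 \left(-2\right)^{2} M\right) = 3 - \left(20 + 2 \cdot 4 M\right) = 3 - \left(20 + 8 M\right) = -17 - 8 M$)
$W{\left(N,Q \right)} = 141 + 64 N$ ($W{\left(N,Q \right)} = 4 - \left(\left(-17 - 8 N\right) 8 - 1\right) = 4 - \left(\left(-136 - 64 N\right) - 1\right) = 4 - \left(-137 - 64 N\right) = 4 + \left(137 + 64 N\right) = 141 + 64 N$)
$- W{\left(14,-180 \right)} = - (141 + 64 \cdot 14) = - (141 + 896) = \left(-1\right) 1037 = -1037$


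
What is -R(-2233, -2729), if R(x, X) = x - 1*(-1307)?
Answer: 926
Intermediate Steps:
R(x, X) = 1307 + x (R(x, X) = x + 1307 = 1307 + x)
-R(-2233, -2729) = -(1307 - 2233) = -1*(-926) = 926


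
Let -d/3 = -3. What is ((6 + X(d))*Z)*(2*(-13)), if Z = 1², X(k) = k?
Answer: -390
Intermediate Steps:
d = 9 (d = -3*(-3) = 9)
Z = 1
((6 + X(d))*Z)*(2*(-13)) = ((6 + 9)*1)*(2*(-13)) = (15*1)*(-26) = 15*(-26) = -390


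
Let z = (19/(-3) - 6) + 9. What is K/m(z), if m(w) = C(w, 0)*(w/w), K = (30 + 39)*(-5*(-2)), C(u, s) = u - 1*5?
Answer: -414/5 ≈ -82.800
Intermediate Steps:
C(u, s) = -5 + u (C(u, s) = u - 5 = -5 + u)
z = -10/3 (z = (19*(-⅓) - 6) + 9 = (-19/3 - 6) + 9 = -37/3 + 9 = -10/3 ≈ -3.3333)
K = 690 (K = 69*10 = 690)
m(w) = -5 + w (m(w) = (-5 + w)*(w/w) = (-5 + w)*1 = -5 + w)
K/m(z) = 690/(-5 - 10/3) = 690/(-25/3) = 690*(-3/25) = -414/5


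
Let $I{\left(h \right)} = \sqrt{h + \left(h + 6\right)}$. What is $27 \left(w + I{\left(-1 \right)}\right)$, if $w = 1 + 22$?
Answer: $675$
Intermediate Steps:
$I{\left(h \right)} = \sqrt{6 + 2 h}$ ($I{\left(h \right)} = \sqrt{h + \left(6 + h\right)} = \sqrt{6 + 2 h}$)
$w = 23$
$27 \left(w + I{\left(-1 \right)}\right) = 27 \left(23 + \sqrt{6 + 2 \left(-1\right)}\right) = 27 \left(23 + \sqrt{6 - 2}\right) = 27 \left(23 + \sqrt{4}\right) = 27 \left(23 + 2\right) = 27 \cdot 25 = 675$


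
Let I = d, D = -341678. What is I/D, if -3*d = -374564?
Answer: -6458/17673 ≈ -0.36542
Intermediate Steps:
d = 374564/3 (d = -1/3*(-374564) = 374564/3 ≈ 1.2485e+5)
I = 374564/3 ≈ 1.2485e+5
I/D = (374564/3)/(-341678) = (374564/3)*(-1/341678) = -6458/17673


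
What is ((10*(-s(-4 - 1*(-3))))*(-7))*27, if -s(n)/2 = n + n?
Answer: 7560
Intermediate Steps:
s(n) = -4*n (s(n) = -2*(n + n) = -4*n)
((10*(-s(-4 - 1*(-3))))*(-7))*27 = ((10*(-(-4)*(-4 - 1*(-3))))*(-7))*27 = ((10*(-(-4)*(-4 + 3)))*(-7))*27 = ((10*(-(-4)*(-1)))*(-7))*27 = ((10*(-1*4))*(-7))*27 = ((10*(-4))*(-7))*27 = -40*(-7)*27 = 280*27 = 7560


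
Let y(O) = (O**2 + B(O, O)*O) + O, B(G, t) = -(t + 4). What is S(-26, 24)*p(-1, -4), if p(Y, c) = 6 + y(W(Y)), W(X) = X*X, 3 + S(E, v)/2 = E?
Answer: -174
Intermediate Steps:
S(E, v) = -6 + 2*E
B(G, t) = -4 - t (B(G, t) = -(4 + t) = -4 - t)
W(X) = X**2
y(O) = O + O**2 + O*(-4 - O) (y(O) = (O**2 + (-4 - O)*O) + O = (O**2 + O*(-4 - O)) + O = O + O**2 + O*(-4 - O))
p(Y, c) = 6 - 3*Y**2
S(-26, 24)*p(-1, -4) = (-6 + 2*(-26))*(6 - 3*(-1)**2) = (-6 - 52)*(6 - 3*1) = -58*(6 - 3) = -58*3 = -174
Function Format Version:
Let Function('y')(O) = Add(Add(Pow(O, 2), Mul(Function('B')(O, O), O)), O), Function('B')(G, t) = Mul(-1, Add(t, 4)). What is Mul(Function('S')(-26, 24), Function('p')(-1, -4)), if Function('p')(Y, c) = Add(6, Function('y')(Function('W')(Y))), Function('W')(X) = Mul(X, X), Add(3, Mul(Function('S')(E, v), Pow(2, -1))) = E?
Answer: -174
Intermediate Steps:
Function('S')(E, v) = Add(-6, Mul(2, E))
Function('B')(G, t) = Add(-4, Mul(-1, t)) (Function('B')(G, t) = Mul(-1, Add(4, t)) = Add(-4, Mul(-1, t)))
Function('W')(X) = Pow(X, 2)
Function('y')(O) = Add(O, Pow(O, 2), Mul(O, Add(-4, Mul(-1, O)))) (Function('y')(O) = Add(Add(Pow(O, 2), Mul(Add(-4, Mul(-1, O)), O)), O) = Add(Add(Pow(O, 2), Mul(O, Add(-4, Mul(-1, O)))), O) = Add(O, Pow(O, 2), Mul(O, Add(-4, Mul(-1, O)))))
Function('p')(Y, c) = Add(6, Mul(-3, Pow(Y, 2)))
Mul(Function('S')(-26, 24), Function('p')(-1, -4)) = Mul(Add(-6, Mul(2, -26)), Add(6, Mul(-3, Pow(-1, 2)))) = Mul(Add(-6, -52), Add(6, Mul(-3, 1))) = Mul(-58, Add(6, -3)) = Mul(-58, 3) = -174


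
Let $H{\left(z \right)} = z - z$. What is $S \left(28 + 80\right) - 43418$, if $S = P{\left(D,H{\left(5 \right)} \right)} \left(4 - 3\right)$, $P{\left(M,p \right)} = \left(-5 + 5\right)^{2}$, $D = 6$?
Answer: $-43418$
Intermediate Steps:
$H{\left(z \right)} = 0$
$P{\left(M,p \right)} = 0$ ($P{\left(M,p \right)} = 0^{2} = 0$)
$S = 0$ ($S = 0 \left(4 - 3\right) = 0 \cdot 1 = 0$)
$S \left(28 + 80\right) - 43418 = 0 \left(28 + 80\right) - 43418 = 0 \cdot 108 - 43418 = 0 - 43418 = -43418$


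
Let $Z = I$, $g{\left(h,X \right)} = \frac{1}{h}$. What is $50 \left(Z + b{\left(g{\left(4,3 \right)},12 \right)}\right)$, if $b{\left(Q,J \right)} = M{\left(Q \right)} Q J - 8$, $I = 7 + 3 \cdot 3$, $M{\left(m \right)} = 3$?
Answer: $850$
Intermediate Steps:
$I = 16$ ($I = 7 + 9 = 16$)
$b{\left(Q,J \right)} = -8 + 3 J Q$ ($b{\left(Q,J \right)} = 3 Q J - 8 = 3 J Q - 8 = -8 + 3 J Q$)
$Z = 16$
$50 \left(Z + b{\left(g{\left(4,3 \right)},12 \right)}\right) = 50 \left(16 - \left(8 - \frac{36}{4}\right)\right) = 50 \left(16 - \left(8 - 9\right)\right) = 50 \left(16 + \left(-8 + 9\right)\right) = 50 \left(16 + 1\right) = 50 \cdot 17 = 850$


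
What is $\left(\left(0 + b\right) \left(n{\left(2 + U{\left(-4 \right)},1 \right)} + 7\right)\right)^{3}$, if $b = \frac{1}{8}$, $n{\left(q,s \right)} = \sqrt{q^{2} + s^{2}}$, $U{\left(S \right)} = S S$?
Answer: $14 + \frac{295 \sqrt{13}}{64} \approx 30.619$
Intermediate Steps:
$U{\left(S \right)} = S^{2}$
$b = \frac{1}{8} \approx 0.125$
$\left(\left(0 + b\right) \left(n{\left(2 + U{\left(-4 \right)},1 \right)} + 7\right)\right)^{3} = \left(\left(0 + \frac{1}{8}\right) \left(\sqrt{\left(2 + \left(-4\right)^{2}\right)^{2} + 1^{2}} + 7\right)\right)^{3} = \left(\frac{\sqrt{\left(2 + 16\right)^{2} + 1} + 7}{8}\right)^{3} = \left(\frac{\sqrt{18^{2} + 1} + 7}{8}\right)^{3} = \left(\frac{\sqrt{324 + 1} + 7}{8}\right)^{3} = \left(\frac{\sqrt{325} + 7}{8}\right)^{3} = \left(\frac{5 \sqrt{13} + 7}{8}\right)^{3} = \left(\frac{7 + 5 \sqrt{13}}{8}\right)^{3} = \left(\frac{7}{8} + \frac{5 \sqrt{13}}{8}\right)^{3}$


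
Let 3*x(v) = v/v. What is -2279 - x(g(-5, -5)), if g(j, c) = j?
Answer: -6838/3 ≈ -2279.3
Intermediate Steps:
x(v) = 1/3 (x(v) = (v/v)/3 = (1/3)*1 = 1/3)
-2279 - x(g(-5, -5)) = -2279 - 1*1/3 = -2279 - 1/3 = -6838/3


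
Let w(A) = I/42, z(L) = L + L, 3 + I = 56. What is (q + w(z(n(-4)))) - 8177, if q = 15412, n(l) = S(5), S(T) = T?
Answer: 303923/42 ≈ 7236.3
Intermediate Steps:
I = 53 (I = -3 + 56 = 53)
n(l) = 5
z(L) = 2*L
w(A) = 53/42
(q + w(z(n(-4)))) - 8177 = (15412 + 53/42) - 8177 = 647357/42 - 8177 = 303923/42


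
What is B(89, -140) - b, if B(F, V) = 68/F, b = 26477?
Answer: -2356385/89 ≈ -26476.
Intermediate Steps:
B(89, -140) - b = 68/89 - 1*26477 = 68*(1/89) - 26477 = 68/89 - 26477 = -2356385/89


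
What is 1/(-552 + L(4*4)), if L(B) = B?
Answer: -1/536 ≈ -0.0018657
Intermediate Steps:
1/(-552 + L(4*4)) = 1/(-552 + 4*4) = 1/(-552 + 16) = 1/(-536) = -1/536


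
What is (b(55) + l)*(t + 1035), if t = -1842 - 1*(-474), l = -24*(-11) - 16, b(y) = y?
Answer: -100899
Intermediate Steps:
l = 248 (l = 264 - 16 = 248)
t = -1368 (t = -1842 + 474 = -1368)
(b(55) + l)*(t + 1035) = (55 + 248)*(-1368 + 1035) = 303*(-333) = -100899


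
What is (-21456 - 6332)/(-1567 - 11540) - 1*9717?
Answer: -127332931/13107 ≈ -9714.9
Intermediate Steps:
(-21456 - 6332)/(-1567 - 11540) - 1*9717 = -27788/(-13107) - 9717 = -27788*(-1/13107) - 9717 = 27788/13107 - 9717 = -127332931/13107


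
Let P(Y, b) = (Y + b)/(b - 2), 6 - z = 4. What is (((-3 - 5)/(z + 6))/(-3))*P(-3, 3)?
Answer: 0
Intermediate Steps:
z = 2 (z = 6 - 1*4 = 6 - 4 = 2)
P(Y, b) = (Y + b)/(-2 + b)
(((-3 - 5)/(z + 6))/(-3))*P(-3, 3) = (((-3 - 5)/(2 + 6))/(-3))*((-3 + 3)/(-2 + 3)) = (-8/8*(-⅓))*(0/1) = (-8*⅛*(-⅓))*(1*0) = -1*(-⅓)*0 = (⅓)*0 = 0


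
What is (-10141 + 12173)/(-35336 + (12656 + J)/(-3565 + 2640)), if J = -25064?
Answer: -117475/2042087 ≈ -0.057527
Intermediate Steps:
(-10141 + 12173)/(-35336 + (12656 + J)/(-3565 + 2640)) = (-10141 + 12173)/(-35336 + (12656 - 25064)/(-3565 + 2640)) = 2032/(-35336 - 12408/(-925)) = 2032/(-35336 - 12408*(-1/925)) = 2032/(-35336 + 12408/925) = 2032/(-32673392/925) = 2032*(-925/32673392) = -117475/2042087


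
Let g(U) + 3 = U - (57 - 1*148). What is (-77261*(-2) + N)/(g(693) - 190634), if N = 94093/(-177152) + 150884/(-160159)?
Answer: -4384131662930541/5386601806306304 ≈ -0.81390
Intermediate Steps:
N = -41799243155/28372487168 (N = 94093*(-1/177152) + 150884*(-1/160159) = -94093/177152 - 150884/160159 = -41799243155/28372487168 ≈ -1.4732)
g(U) = 88 + U (g(U) = -3 + (U - (57 - 1*148)) = -3 + (U - (57 - 148)) = -3 + (U - 1*(-91)) = -3 + (U + 91) = -3 + (91 + U) = 88 + U)
(-77261*(-2) + N)/(g(693) - 190634) = (-77261*(-2) - 41799243155/28372487168)/((88 + 693) - 190634) = (154522 - 41799243155/28372487168)/(781 - 190634) = (4384131662930541/28372487168)/(-189853) = (4384131662930541/28372487168)*(-1/189853) = -4384131662930541/5386601806306304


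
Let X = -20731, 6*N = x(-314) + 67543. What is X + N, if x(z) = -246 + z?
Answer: -57403/6 ≈ -9567.2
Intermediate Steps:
N = 66983/6 (N = ((-246 - 314) + 67543)/6 = (-560 + 67543)/6 = (1/6)*66983 = 66983/6 ≈ 11164.)
X + N = -20731 + 66983/6 = -57403/6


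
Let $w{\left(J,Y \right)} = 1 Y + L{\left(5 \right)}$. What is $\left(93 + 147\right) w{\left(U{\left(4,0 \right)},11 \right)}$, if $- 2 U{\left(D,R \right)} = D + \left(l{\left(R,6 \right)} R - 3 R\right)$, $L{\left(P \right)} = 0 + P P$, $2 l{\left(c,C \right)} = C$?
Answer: $8640$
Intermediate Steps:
$l{\left(c,C \right)} = \frac{C}{2}$
$L{\left(P \right)} = P^{2}$ ($L{\left(P \right)} = 0 + P^{2} = P^{2}$)
$U{\left(D,R \right)} = - \frac{D}{2}$ ($U{\left(D,R \right)} = - \frac{D - \left(3 R - \frac{1}{2} \cdot 6 R\right)}{2} = - \frac{D + \left(3 R - 3 R\right)}{2} = - \frac{D + 0}{2} = - \frac{D}{2}$)
$w{\left(J,Y \right)} = 25 + Y$ ($w{\left(J,Y \right)} = 1 Y + 5^{2} = Y + 25 = 25 + Y$)
$\left(93 + 147\right) w{\left(U{\left(4,0 \right)},11 \right)} = \left(93 + 147\right) \left(25 + 11\right) = 240 \cdot 36 = 8640$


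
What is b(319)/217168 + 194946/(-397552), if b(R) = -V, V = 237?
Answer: -2651890797/5395973296 ≈ -0.49146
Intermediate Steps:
b(R) = -237 (b(R) = -1*237 = -237)
b(319)/217168 + 194946/(-397552) = -237/217168 + 194946/(-397552) = -237*1/217168 + 194946*(-1/397552) = -237/217168 - 97473/198776 = -2651890797/5395973296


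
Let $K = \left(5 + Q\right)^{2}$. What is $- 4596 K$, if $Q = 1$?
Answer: $-165456$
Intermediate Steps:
$K = 36$ ($K = \left(5 + 1\right)^{2} = 6^{2} = 36$)
$- 4596 K = \left(-4596\right) 36 = -165456$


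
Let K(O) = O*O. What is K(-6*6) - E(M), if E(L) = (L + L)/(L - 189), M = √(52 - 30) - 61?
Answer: 1498908/1157 + 7*√22/1157 ≈ 1295.5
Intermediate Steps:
K(O) = O²
M = -61 + √22 (M = √22 - 61 = -61 + √22 ≈ -56.310)
E(L) = 2*L/(-189 + L) (E(L) = (2*L)/(-189 + L) = 2*L/(-189 + L))
K(-6*6) - E(M) = (-6*6)² - 2*(-61 + √22)/(-189 + (-61 + √22)) = (-36)² - 2*(-61 + √22)/(-250 + √22) = 1296 - 2*(-61 + √22)/(-250 + √22)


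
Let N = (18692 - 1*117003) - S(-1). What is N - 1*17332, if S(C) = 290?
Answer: -115933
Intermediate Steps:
N = -98601 (N = (18692 - 1*117003) - 1*290 = (18692 - 117003) - 290 = -98311 - 290 = -98601)
N - 1*17332 = -98601 - 1*17332 = -98601 - 17332 = -115933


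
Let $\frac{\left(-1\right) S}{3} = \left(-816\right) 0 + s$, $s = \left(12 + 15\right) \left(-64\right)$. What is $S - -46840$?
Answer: $52024$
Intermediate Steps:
$s = -1728$ ($s = 27 \left(-64\right) = -1728$)
$S = 5184$ ($S = - 3 \left(\left(-816\right) 0 - 1728\right) = - 3 \left(0 - 1728\right) = \left(-3\right) \left(-1728\right) = 5184$)
$S - -46840 = 5184 - -46840 = 5184 + 46840 = 52024$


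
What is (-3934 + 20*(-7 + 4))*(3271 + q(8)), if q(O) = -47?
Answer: -12876656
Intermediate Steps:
(-3934 + 20*(-7 + 4))*(3271 + q(8)) = (-3934 + 20*(-7 + 4))*(3271 - 47) = (-3934 + 20*(-3))*3224 = (-3934 - 60)*3224 = -3994*3224 = -12876656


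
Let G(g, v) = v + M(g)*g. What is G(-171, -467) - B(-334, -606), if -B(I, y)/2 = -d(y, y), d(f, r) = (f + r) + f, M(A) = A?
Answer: 32410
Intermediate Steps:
d(f, r) = r + 2*f
B(I, y) = 6*y (B(I, y) = -(-2)*(y + 2*y) = -(-2)*3*y = -(-6)*y = 6*y)
G(g, v) = v + g² (G(g, v) = v + g*g = v + g²)
G(-171, -467) - B(-334, -606) = (-467 + (-171)²) - 6*(-606) = (-467 + 29241) - 1*(-3636) = 28774 + 3636 = 32410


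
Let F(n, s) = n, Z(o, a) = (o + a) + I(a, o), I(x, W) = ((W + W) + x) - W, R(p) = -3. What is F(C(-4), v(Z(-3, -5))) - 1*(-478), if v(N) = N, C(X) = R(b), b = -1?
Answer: 475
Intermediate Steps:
C(X) = -3
I(x, W) = W + x (I(x, W) = (2*W + x) - W = (x + 2*W) - W = W + x)
Z(o, a) = 2*a + 2*o (Z(o, a) = (o + a) + (o + a) = (a + o) + (a + o) = 2*a + 2*o)
F(C(-4), v(Z(-3, -5))) - 1*(-478) = -3 - 1*(-478) = -3 + 478 = 475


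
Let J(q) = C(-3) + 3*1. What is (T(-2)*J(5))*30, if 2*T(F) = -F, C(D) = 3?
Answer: 180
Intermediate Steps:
T(F) = -F/2 (T(F) = (-F)/2 = -F/2)
J(q) = 6 (J(q) = 3 + 3*1 = 3 + 3 = 6)
(T(-2)*J(5))*30 = (-1/2*(-2)*6)*30 = (1*6)*30 = 6*30 = 180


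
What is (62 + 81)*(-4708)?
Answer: -673244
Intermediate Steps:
(62 + 81)*(-4708) = 143*(-4708) = -673244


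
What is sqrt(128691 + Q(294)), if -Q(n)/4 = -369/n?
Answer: sqrt(6306105)/7 ≈ 358.74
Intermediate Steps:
Q(n) = 1476/n (Q(n) = -(-1476)/n = 1476/n)
sqrt(128691 + Q(294)) = sqrt(128691 + 1476/294) = sqrt(128691 + 1476*(1/294)) = sqrt(128691 + 246/49) = sqrt(6306105/49) = sqrt(6306105)/7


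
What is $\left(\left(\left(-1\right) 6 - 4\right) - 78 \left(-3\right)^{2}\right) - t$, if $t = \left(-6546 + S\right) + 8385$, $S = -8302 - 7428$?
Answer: $13179$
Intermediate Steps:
$S = -15730$
$t = -13891$ ($t = \left(-6546 - 15730\right) + 8385 = -22276 + 8385 = -13891$)
$\left(\left(\left(-1\right) 6 - 4\right) - 78 \left(-3\right)^{2}\right) - t = \left(\left(\left(-1\right) 6 - 4\right) - 78 \left(-3\right)^{2}\right) - -13891 = \left(\left(-6 - 4\right) - 702\right) + 13891 = \left(-10 - 702\right) + 13891 = -712 + 13891 = 13179$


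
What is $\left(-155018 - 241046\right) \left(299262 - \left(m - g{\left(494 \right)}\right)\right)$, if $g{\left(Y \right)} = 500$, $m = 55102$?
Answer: $-96901018240$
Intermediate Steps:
$\left(-155018 - 241046\right) \left(299262 - \left(m - g{\left(494 \right)}\right)\right) = \left(-155018 - 241046\right) \left(299262 + \left(500 - 55102\right)\right) = - 396064 \left(299262 + \left(500 - 55102\right)\right) = - 396064 \left(299262 - 54602\right) = \left(-396064\right) 244660 = -96901018240$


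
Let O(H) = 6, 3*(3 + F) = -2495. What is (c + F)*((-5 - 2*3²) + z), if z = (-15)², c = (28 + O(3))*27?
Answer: 50500/3 ≈ 16833.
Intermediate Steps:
F = -2504/3 (F = -3 + (⅓)*(-2495) = -3 - 2495/3 = -2504/3 ≈ -834.67)
c = 918 (c = (28 + 6)*27 = 34*27 = 918)
z = 225
(c + F)*((-5 - 2*3²) + z) = (918 - 2504/3)*((-5 - 2*3²) + 225) = 250*((-5 - 2*9) + 225)/3 = 250*((-5 - 18) + 225)/3 = 250*(-23 + 225)/3 = (250/3)*202 = 50500/3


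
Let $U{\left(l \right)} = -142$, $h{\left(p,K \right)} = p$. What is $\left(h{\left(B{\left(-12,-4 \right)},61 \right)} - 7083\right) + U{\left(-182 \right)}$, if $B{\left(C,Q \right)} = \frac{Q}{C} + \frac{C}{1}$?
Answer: $- \frac{21710}{3} \approx -7236.7$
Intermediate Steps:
$B{\left(C,Q \right)} = C + \frac{Q}{C}$ ($B{\left(C,Q \right)} = \frac{Q}{C} + C 1 = \frac{Q}{C} + C = C + \frac{Q}{C}$)
$\left(h{\left(B{\left(-12,-4 \right)},61 \right)} - 7083\right) + U{\left(-182 \right)} = \left(\left(-12 - \frac{4}{-12}\right) - 7083\right) - 142 = \left(\left(-12 - - \frac{1}{3}\right) - 7083\right) - 142 = \left(\left(-12 + \frac{1}{3}\right) - 7083\right) - 142 = \left(- \frac{35}{3} - 7083\right) - 142 = - \frac{21284}{3} - 142 = - \frac{21710}{3}$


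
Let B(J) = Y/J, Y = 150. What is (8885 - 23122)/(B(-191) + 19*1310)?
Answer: -2719267/4753840 ≈ -0.57201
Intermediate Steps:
B(J) = 150/J
(8885 - 23122)/(B(-191) + 19*1310) = (8885 - 23122)/(150/(-191) + 19*1310) = -14237/(150*(-1/191) + 24890) = -14237/(-150/191 + 24890) = -14237/4753840/191 = -14237*191/4753840 = -2719267/4753840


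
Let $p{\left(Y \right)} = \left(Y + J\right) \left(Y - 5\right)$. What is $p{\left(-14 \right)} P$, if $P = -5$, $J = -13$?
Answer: $-2565$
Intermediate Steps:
$p{\left(Y \right)} = \left(-13 + Y\right) \left(-5 + Y\right)$ ($p{\left(Y \right)} = \left(Y - 13\right) \left(Y - 5\right) = \left(-13 + Y\right) \left(-5 + Y\right)$)
$p{\left(-14 \right)} P = \left(65 + \left(-14\right)^{2} - -252\right) \left(-5\right) = \left(65 + 196 + 252\right) \left(-5\right) = 513 \left(-5\right) = -2565$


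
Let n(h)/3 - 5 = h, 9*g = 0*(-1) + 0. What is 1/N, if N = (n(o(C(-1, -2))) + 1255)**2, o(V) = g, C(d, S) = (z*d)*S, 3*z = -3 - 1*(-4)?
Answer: 1/1612900 ≈ 6.2000e-7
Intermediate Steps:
z = 1/3 (z = (-3 - 1*(-4))/3 = (-3 + 4)/3 = (1/3)*1 = 1/3 ≈ 0.33333)
g = 0 (g = (0*(-1) + 0)/9 = (0 + 0)/9 = (1/9)*0 = 0)
C(d, S) = S*d/3 (C(d, S) = (d/3)*S = S*d/3)
o(V) = 0
n(h) = 15 + 3*h
N = 1612900 (N = ((15 + 3*0) + 1255)**2 = ((15 + 0) + 1255)**2 = (15 + 1255)**2 = 1270**2 = 1612900)
1/N = 1/1612900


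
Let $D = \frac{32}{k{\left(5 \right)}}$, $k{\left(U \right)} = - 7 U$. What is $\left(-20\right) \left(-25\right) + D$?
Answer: $\frac{17468}{35} \approx 499.09$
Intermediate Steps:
$D = - \frac{32}{35}$ ($D = \frac{32}{\left(-7\right) 5} = \frac{32}{-35} = 32 \left(- \frac{1}{35}\right) = - \frac{32}{35} \approx -0.91429$)
$\left(-20\right) \left(-25\right) + D = \left(-20\right) \left(-25\right) - \frac{32}{35} = 500 - \frac{32}{35} = \frac{17468}{35}$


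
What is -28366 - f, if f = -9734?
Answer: -18632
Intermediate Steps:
-28366 - f = -28366 - 1*(-9734) = -28366 + 9734 = -18632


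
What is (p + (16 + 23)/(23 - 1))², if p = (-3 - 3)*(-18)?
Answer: 5832225/484 ≈ 12050.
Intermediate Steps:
p = 108 (p = -6*(-18) = 108)
(p + (16 + 23)/(23 - 1))² = (108 + (16 + 23)/(23 - 1))² = (108 + 39/22)² = (2415/22)² = 5832225/484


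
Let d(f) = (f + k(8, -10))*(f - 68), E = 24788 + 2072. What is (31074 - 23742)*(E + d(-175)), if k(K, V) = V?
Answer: 526547580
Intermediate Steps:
E = 26860
d(f) = (-68 + f)*(-10 + f) (d(f) = (f - 10)*(f - 68) = (-10 + f)*(-68 + f) = (-68 + f)*(-10 + f))
(31074 - 23742)*(E + d(-175)) = (31074 - 23742)*(26860 + (680 + (-175)² - 78*(-175))) = 7332*(26860 + (680 + 30625 + 13650)) = 7332*(26860 + 44955) = 7332*71815 = 526547580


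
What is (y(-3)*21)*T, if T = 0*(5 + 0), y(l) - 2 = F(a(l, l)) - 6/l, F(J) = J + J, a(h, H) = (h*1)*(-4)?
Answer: 0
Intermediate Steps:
a(h, H) = -4*h (a(h, H) = h*(-4) = -4*h)
F(J) = 2*J
y(l) = 2 - 8*l - 6/l (y(l) = 2 + (2*(-4*l) - 6/l) = 2 + (-8*l - 6/l) = 2 - 8*l - 6/l)
T = 0 (T = 0*5 = 0)
(y(-3)*21)*T = ((2 - 8*(-3) - 6/(-3))*21)*0 = ((2 + 24 - 6*(-⅓))*21)*0 = ((2 + 24 + 2)*21)*0 = (28*21)*0 = 588*0 = 0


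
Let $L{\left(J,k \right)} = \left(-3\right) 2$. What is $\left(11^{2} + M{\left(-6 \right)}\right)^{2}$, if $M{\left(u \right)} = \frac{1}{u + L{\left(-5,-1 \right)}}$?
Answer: $\frac{2105401}{144} \approx 14621.0$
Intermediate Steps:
$L{\left(J,k \right)} = -6$
$M{\left(u \right)} = \frac{1}{-6 + u}$ ($M{\left(u \right)} = \frac{1}{u - 6} = \frac{1}{-6 + u}$)
$\left(11^{2} + M{\left(-6 \right)}\right)^{2} = \left(11^{2} + \frac{1}{-6 - 6}\right)^{2} = \left(121 + \frac{1}{-12}\right)^{2} = \left(121 - \frac{1}{12}\right)^{2} = \left(\frac{1451}{12}\right)^{2} = \frac{2105401}{144}$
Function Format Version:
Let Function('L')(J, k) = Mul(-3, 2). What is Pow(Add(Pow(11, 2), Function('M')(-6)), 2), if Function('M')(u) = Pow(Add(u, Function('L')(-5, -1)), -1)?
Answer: Rational(2105401, 144) ≈ 14621.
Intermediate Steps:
Function('L')(J, k) = -6
Function('M')(u) = Pow(Add(-6, u), -1) (Function('M')(u) = Pow(Add(u, -6), -1) = Pow(Add(-6, u), -1))
Pow(Add(Pow(11, 2), Function('M')(-6)), 2) = Pow(Add(Pow(11, 2), Pow(Add(-6, -6), -1)), 2) = Pow(Add(121, Pow(-12, -1)), 2) = Pow(Add(121, Rational(-1, 12)), 2) = Pow(Rational(1451, 12), 2) = Rational(2105401, 144)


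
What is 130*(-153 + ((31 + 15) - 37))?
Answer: -18720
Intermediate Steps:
130*(-153 + ((31 + 15) - 37)) = 130*(-153 + (46 - 37)) = 130*(-153 + 9) = 130*(-144) = -18720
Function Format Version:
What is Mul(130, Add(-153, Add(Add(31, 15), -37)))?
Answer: -18720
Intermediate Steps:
Mul(130, Add(-153, Add(Add(31, 15), -37))) = Mul(130, Add(-153, Add(46, -37))) = Mul(130, Add(-153, 9)) = Mul(130, -144) = -18720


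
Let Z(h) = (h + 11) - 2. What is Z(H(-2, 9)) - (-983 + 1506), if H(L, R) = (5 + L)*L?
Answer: -520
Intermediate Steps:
H(L, R) = L*(5 + L)
Z(h) = 9 + h (Z(h) = (11 + h) - 2 = 9 + h)
Z(H(-2, 9)) - (-983 + 1506) = (9 - 2*(5 - 2)) - (-983 + 1506) = (9 - 2*3) - 1*523 = (9 - 6) - 523 = 3 - 523 = -520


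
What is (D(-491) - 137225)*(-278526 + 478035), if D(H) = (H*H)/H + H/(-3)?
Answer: -27442928471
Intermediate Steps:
D(H) = 2*H/3 (D(H) = H²/H + H*(-⅓) = H - H/3 = 2*H/3)
(D(-491) - 137225)*(-278526 + 478035) = ((⅔)*(-491) - 137225)*(-278526 + 478035) = (-982/3 - 137225)*199509 = -412657/3*199509 = -27442928471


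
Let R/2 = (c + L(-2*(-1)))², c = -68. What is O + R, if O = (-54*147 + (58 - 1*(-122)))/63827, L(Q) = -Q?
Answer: 625496842/63827 ≈ 9799.9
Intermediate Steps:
R = 9800 (R = 2*(-68 - (-2)*(-1))² = 2*(-68 - 1*2)² = 2*(-68 - 2)² = 2*(-70)² = 2*4900 = 9800)
O = -7758/63827 (O = (-7938 + (58 + 122))*(1/63827) = (-7938 + 180)*(1/63827) = -7758*1/63827 = -7758/63827 ≈ -0.12155)
O + R = -7758/63827 + 9800 = 625496842/63827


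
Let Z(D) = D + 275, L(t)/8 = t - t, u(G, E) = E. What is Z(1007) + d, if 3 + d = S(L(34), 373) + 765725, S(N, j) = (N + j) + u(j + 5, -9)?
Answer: 767368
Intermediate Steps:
L(t) = 0 (L(t) = 8*(t - t) = 8*0 = 0)
Z(D) = 275 + D
S(N, j) = -9 + N + j (S(N, j) = (N + j) - 9 = -9 + N + j)
d = 766086 (d = -3 + ((-9 + 0 + 373) + 765725) = -3 + (364 + 765725) = -3 + 766089 = 766086)
Z(1007) + d = (275 + 1007) + 766086 = 1282 + 766086 = 767368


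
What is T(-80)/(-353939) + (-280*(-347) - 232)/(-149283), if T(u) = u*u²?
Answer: 42126296608/52837075737 ≈ 0.79729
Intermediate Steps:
T(u) = u³
T(-80)/(-353939) + (-280*(-347) - 232)/(-149283) = (-80)³/(-353939) + (-280*(-347) - 232)/(-149283) = -512000*(-1/353939) + (97160 - 232)*(-1/149283) = 512000/353939 + 96928*(-1/149283) = 512000/353939 - 96928/149283 = 42126296608/52837075737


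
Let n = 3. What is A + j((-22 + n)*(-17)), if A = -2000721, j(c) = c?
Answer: -2000398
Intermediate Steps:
A + j((-22 + n)*(-17)) = -2000721 + (-22 + 3)*(-17) = -2000721 - 19*(-17) = -2000721 + 323 = -2000398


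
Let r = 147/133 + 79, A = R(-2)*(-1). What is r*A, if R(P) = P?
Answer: 3044/19 ≈ 160.21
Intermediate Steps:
A = 2 (A = -2*(-1) = 2)
r = 1522/19 (r = 147*(1/133) + 79 = 21/19 + 79 = 1522/19 ≈ 80.105)
r*A = (1522/19)*2 = 3044/19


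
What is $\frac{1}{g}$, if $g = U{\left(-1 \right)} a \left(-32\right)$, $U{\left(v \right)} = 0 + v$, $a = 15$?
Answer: $\frac{1}{480} \approx 0.0020833$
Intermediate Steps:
$U{\left(v \right)} = v$
$g = 480$ ($g = \left(-1\right) 15 \left(-32\right) = \left(-15\right) \left(-32\right) = 480$)
$\frac{1}{g} = \frac{1}{480}$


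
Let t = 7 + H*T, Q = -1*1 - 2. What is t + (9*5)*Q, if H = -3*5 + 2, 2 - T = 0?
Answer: -154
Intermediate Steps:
T = 2 (T = 2 - 1*0 = 2 + 0 = 2)
H = -13 (H = -15 + 2 = -13)
Q = -3 (Q = -1 - 2 = -3)
t = -19 (t = 7 - 13*2 = 7 - 26 = -19)
t + (9*5)*Q = -19 + (9*5)*(-3) = -19 + 45*(-3) = -19 - 135 = -154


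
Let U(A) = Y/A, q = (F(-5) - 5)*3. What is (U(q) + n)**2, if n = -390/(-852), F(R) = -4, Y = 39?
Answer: 1590121/1633284 ≈ 0.97357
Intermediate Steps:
n = 65/142 (n = -390*(-1/852) = 65/142 ≈ 0.45775)
q = -27 (q = (-4 - 5)*3 = -9*3 = -27)
U(A) = 39/A
(U(q) + n)**2 = (39/(-27) + 65/142)**2 = (39*(-1/27) + 65/142)**2 = (-13/9 + 65/142)**2 = (-1261/1278)**2 = 1590121/1633284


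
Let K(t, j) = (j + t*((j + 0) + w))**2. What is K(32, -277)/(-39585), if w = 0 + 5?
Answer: -11522623/5655 ≈ -2037.6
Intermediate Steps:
w = 5
K(t, j) = (j + t*(5 + j))**2 (K(t, j) = (j + t*((j + 0) + 5))**2 = (j + t*(j + 5))**2 = (j + t*(5 + j))**2)
K(32, -277)/(-39585) = (-277 + 5*32 - 277*32)**2/(-39585) = (-277 + 160 - 8864)**2*(-1/39585) = (-8981)**2*(-1/39585) = 80658361*(-1/39585) = -11522623/5655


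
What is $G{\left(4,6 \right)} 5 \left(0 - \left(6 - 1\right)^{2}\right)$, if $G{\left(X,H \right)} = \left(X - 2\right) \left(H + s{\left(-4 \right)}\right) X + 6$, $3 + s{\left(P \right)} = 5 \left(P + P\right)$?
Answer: $36250$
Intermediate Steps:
$s{\left(P \right)} = -3 + 10 P$ ($s{\left(P \right)} = -3 + 5 \left(P + P\right) = -3 + 5 \cdot 2 P = -3 + 10 P$)
$G{\left(X,H \right)} = 6 + X \left(-43 + H\right) \left(-2 + X\right)$ ($G{\left(X,H \right)} = \left(X - 2\right) \left(H + \left(-3 + 10 \left(-4\right)\right)\right) X + 6 = \left(-2 + X\right) \left(H - 43\right) X + 6 = \left(-2 + X\right) \left(-43 + H\right) X + 6 = \left(-43 + H\right) \left(-2 + X\right) X + 6 = X \left(-43 + H\right) \left(-2 + X\right) + 6 = 6 + X \left(-43 + H\right) \left(-2 + X\right)$)
$G{\left(4,6 \right)} 5 \left(0 - \left(6 - 1\right)^{2}\right) = \left(6 - 43 \cdot 4^{2} + 86 \cdot 4 + 6 \cdot 4^{2} - 12 \cdot 4\right) 5 \left(0 - \left(6 - 1\right)^{2}\right) = \left(6 - 688 + 344 + 6 \cdot 16 - 48\right) 5 \left(0 - 5^{2}\right) = \left(6 - 688 + 344 + 96 - 48\right) 5 \left(0 - 25\right) = \left(-290\right) 5 \left(0 - 25\right) = \left(-1450\right) \left(-25\right) = 36250$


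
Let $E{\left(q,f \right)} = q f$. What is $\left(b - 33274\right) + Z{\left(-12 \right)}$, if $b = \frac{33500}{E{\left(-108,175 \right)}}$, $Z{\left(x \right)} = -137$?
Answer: $- \frac{6315014}{189} \approx -33413.0$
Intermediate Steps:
$E{\left(q,f \right)} = f q$
$b = - \frac{335}{189}$ ($b = \frac{33500}{175 \left(-108\right)} = \frac{33500}{-18900} = 33500 \left(- \frac{1}{18900}\right) = - \frac{335}{189} \approx -1.7725$)
$\left(b - 33274\right) + Z{\left(-12 \right)} = \left(- \frac{335}{189} - 33274\right) - 137 = - \frac{6289121}{189} - 137 = - \frac{6315014}{189}$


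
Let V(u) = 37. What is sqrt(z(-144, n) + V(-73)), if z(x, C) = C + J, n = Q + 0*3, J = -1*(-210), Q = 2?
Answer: sqrt(249) ≈ 15.780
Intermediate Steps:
J = 210
n = 2 (n = 2 + 0*3 = 2 + 0 = 2)
z(x, C) = 210 + C (z(x, C) = C + 210 = 210 + C)
sqrt(z(-144, n) + V(-73)) = sqrt((210 + 2) + 37) = sqrt(212 + 37) = sqrt(249)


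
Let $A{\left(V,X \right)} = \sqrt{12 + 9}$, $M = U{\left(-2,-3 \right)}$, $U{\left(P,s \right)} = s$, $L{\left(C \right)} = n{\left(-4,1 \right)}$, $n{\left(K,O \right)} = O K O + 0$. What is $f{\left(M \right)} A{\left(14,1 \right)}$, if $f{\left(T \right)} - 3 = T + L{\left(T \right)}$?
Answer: $- 4 \sqrt{21} \approx -18.33$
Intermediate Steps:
$n{\left(K,O \right)} = K O^{2}$ ($n{\left(K,O \right)} = K O O + 0 = K O^{2} + 0 = K O^{2}$)
$L{\left(C \right)} = -4$ ($L{\left(C \right)} = - 4 \cdot 1^{2} = \left(-4\right) 1 = -4$)
$M = -3$
$f{\left(T \right)} = -1 + T$ ($f{\left(T \right)} = 3 + \left(T - 4\right) = 3 + \left(-4 + T\right) = -1 + T$)
$A{\left(V,X \right)} = \sqrt{21}$
$f{\left(M \right)} A{\left(14,1 \right)} = \left(-1 - 3\right) \sqrt{21} = - 4 \sqrt{21}$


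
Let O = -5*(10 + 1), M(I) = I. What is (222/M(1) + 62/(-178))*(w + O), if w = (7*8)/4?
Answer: -808807/89 ≈ -9087.7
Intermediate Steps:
O = -55 (O = -5*11 = -55)
w = 14 (w = 56*(¼) = 14)
(222/M(1) + 62/(-178))*(w + O) = (222/1 + 62/(-178))*(14 - 55) = (222*1 + 62*(-1/178))*(-41) = (222 - 31/89)*(-41) = (19727/89)*(-41) = -808807/89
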